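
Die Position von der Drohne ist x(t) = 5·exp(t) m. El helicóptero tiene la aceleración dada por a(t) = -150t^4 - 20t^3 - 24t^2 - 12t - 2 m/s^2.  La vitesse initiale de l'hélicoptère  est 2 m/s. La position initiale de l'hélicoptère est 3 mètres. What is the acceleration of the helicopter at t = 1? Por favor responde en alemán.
Aus der Gleichung für die Beschleunigung a(t) = -150·t^4 - 20·t^3 - 24·t^2 - 12·t - 2, setzen wir t = 1 ein und erhalten a = -208.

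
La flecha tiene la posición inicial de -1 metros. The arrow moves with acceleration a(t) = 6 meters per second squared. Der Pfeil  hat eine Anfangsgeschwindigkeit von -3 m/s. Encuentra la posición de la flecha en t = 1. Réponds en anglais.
To solve this, we need to take 2 integrals of our acceleration equation a(t) = 6. The antiderivative of acceleration is velocity. Using v(0) = -3, we get v(t) = 6·t - 3. Taking ∫v(t)dt and applying x(0) = -1, we find x(t) = 3·t^2 - 3·t - 1. Using x(t) = 3·t^2 - 3·t - 1 and substituting t = 1, we find x = -1.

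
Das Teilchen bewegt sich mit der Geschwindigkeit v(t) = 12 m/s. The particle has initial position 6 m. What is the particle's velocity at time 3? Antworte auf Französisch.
En utilisant v(t) = 12 et en substituant t = 3, nous trouvons v = 12.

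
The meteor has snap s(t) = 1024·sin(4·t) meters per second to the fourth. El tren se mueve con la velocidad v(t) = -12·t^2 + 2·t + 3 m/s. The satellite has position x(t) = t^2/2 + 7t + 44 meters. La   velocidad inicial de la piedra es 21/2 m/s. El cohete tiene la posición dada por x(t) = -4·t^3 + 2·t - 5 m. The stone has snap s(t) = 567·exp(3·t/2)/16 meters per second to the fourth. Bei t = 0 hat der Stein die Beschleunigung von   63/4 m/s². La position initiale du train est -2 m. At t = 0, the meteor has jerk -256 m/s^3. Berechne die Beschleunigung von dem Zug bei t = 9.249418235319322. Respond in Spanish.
Partiendo de la velocidad v(t) = -12·t^2 + 2·t + 3, tomamos 1 derivada. Tomando d/dt de v(t), encontramos a(t) = 2 - 24·t. Tenemos la aceleración a(t) = 2 - 24·t. Sustituyendo t = 9.249418235319322: a(9.249418235319322) = -219.986037647664.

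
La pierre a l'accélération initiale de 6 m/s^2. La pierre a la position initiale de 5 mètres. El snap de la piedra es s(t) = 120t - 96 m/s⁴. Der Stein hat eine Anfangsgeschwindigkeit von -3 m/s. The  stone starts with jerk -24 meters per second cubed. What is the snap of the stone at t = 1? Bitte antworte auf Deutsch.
Aus der Gleichung für den Snap s(t) = 120·t - 96, setzen wir t = 1 ein und erhalten s = 24.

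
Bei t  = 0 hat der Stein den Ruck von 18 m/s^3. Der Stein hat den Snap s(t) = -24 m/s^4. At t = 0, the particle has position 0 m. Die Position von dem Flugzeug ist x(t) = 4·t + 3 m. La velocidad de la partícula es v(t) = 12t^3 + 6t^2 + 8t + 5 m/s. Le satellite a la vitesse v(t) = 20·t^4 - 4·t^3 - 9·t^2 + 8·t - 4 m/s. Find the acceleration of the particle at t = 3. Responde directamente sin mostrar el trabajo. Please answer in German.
a(3) = 368.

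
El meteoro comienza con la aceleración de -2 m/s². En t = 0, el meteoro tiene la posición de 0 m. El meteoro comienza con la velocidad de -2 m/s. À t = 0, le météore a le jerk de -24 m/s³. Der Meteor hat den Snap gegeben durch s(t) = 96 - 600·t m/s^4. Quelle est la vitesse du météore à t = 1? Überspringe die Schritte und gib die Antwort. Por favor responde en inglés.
The velocity at t = 1 is v = -25.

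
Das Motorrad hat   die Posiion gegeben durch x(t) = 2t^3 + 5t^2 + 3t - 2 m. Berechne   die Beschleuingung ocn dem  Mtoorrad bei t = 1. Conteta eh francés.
En partant de la position x(t) = 2·t^3 + 5·t^2 + 3·t - 2, nous prenons 2 dérivées. En prenant d/dt de x(t), nous trouvons v(t) = 6·t^2 + 10·t + 3. En prenant d/dt de v(t), nous trouvons a(t) = 12·t + 10. De l'équation de l'accélération a(t) = 12·t + 10, nous substituons t = 1 pour obtenir a = 22.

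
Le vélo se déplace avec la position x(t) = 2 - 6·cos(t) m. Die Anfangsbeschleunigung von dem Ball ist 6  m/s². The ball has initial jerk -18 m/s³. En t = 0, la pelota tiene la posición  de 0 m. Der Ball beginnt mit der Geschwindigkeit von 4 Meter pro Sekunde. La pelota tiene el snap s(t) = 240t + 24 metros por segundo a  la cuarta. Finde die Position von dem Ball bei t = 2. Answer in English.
We need to integrate our snap equation s(t) = 240·t + 24 4 times. Integrating snap and using the initial condition j(0) = -18, we get j(t) = 120·t^2 + 24·t - 18. Finding the integral of j(t) and using a(0) = 6: a(t) = 40·t^3 + 12·t^2 - 18·t + 6. Integrating acceleration and using the initial condition v(0) = 4, we get v(t) = 10·t^4 + 4·t^3 - 9·t^2 + 6·t + 4. The antiderivative of velocity is position. Using x(0) = 0, we get x(t) = 2·t^5 + t^4 - 3·t^3 + 3·t^2 + 4·t. From the given position equation x(t) = 2·t^5 + t^4 - 3·t^3 + 3·t^2 + 4·t, we substitute t = 2 to get x = 76.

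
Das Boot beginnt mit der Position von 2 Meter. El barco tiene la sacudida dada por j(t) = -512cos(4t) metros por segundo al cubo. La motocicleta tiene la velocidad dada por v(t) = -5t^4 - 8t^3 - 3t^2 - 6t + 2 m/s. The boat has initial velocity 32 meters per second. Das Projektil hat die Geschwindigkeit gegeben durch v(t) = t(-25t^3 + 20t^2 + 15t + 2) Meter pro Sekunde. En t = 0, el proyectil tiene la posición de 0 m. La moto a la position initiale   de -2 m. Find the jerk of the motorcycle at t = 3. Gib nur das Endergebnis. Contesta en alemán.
j(3) = -690.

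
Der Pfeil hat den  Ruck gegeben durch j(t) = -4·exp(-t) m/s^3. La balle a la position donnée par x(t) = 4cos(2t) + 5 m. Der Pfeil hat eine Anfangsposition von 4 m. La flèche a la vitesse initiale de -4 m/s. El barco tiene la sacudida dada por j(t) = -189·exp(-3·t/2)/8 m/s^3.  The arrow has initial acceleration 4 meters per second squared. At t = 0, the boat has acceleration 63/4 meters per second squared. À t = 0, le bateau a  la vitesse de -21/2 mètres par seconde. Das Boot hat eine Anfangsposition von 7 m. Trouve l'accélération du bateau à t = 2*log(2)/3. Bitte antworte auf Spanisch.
Para resolver esto, necesitamos tomar 1 antiderivada de nuestra ecuación de la sacudida j(t) = -189·exp(-3·t/2)/8. Integrando la sacudida y usando la condición inicial a(0) = 63/4, obtenemos a(t) = 63·exp(-3·t/2)/4. Tenemos la aceleración a(t) = 63·exp(-3·t/2)/4. Sustituyendo t = 2*log(2)/3: a(2*log(2)/3) = 63/8.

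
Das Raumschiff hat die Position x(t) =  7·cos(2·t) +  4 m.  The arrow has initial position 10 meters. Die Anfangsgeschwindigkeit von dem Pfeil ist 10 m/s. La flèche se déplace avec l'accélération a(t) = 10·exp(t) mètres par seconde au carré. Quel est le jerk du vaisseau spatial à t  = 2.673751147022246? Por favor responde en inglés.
To solve this, we need to take 3 derivatives of our position equation x(t) = 7·cos(2·t) + 4. The derivative of position gives velocity: v(t) = -14·sin(2·t). The derivative of velocity gives acceleration: a(t) = -28·cos(2·t). Taking d/dt of a(t), we find j(t) = 56·sin(2·t). Using j(t) = 56·sin(2·t) and substituting t = 2.673751147022246, we find j = -45.0802506666393.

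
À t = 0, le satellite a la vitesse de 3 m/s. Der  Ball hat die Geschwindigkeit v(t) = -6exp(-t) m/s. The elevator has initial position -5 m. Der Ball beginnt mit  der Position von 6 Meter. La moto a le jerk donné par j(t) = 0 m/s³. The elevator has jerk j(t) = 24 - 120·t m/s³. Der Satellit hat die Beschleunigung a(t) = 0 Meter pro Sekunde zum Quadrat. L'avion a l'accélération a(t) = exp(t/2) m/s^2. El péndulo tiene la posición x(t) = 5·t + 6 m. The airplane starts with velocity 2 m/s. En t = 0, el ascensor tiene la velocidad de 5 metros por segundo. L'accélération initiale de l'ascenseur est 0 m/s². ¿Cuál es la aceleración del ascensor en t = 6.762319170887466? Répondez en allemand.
Wir müssen das Integral unserer Gleichung für den Ruck j(t) = 24 - 120·t 1-mal finden. Die Stammfunktion von dem Ruck ist die Beschleunigung. Mit a(0) = 0 erhalten wir a(t) = 12·t·(2 - 5·t). Wir haben die Beschleunigung a(t) = 12·t·(2 - 5·t). Durch Einsetzen von t = 6.762319170887466: a(6.762319170887466) = -2581.44197403583.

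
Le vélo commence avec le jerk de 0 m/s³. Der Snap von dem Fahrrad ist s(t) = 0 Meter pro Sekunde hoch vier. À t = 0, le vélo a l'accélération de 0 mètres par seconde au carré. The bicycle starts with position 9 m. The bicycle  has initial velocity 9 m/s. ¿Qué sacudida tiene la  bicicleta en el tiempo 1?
Necesitamos integrar nuestra ecuación del snap s(t) = 0 1 vez. La antiderivada del snap es la sacudida. Usando j(0) = 0, obtenemos j(t) = 0. Usando j(t) = 0 y sustituyendo t = 1, encontramos j = 0.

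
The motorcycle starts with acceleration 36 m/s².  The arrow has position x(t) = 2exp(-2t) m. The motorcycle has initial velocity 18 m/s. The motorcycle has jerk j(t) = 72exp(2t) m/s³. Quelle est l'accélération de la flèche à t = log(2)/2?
Nous devons dériver notre équation de la position x(t) = 2·exp(-2·t) 2 fois. La dérivée de la position donne la vitesse: v(t) = -4·exp(-2·t). La dérivée de la vitesse donne l'accélération: a(t) = 8·exp(-2·t). En utilisant a(t) = 8·exp(-2·t) et en substituant t = log(2)/2, nous trouvons a = 4.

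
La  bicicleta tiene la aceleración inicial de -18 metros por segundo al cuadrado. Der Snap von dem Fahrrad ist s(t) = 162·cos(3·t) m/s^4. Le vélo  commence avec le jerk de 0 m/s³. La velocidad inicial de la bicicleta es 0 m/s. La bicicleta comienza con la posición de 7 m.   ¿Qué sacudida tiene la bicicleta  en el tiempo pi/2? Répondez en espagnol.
Necesitamos integrar nuestra ecuación del snap s(t) = 162·cos(3·t) 1 vez. Tomando ∫s(t)dt y aplicando j(0) = 0, encontramos j(t) = 54·sin(3·t). Tenemos la sacudida j(t) = 54·sin(3·t). Sustituyendo t = pi/2: j(pi/2) = -54.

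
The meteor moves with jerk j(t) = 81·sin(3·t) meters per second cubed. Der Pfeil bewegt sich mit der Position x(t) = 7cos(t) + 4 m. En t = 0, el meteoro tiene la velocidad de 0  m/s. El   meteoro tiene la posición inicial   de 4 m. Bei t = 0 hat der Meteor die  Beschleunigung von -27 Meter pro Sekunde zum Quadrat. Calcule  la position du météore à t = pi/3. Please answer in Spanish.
Necesitamos integrar nuestra ecuación de la sacudida j(t) = 81·sin(3·t) 3 veces. Tomando ∫j(t)dt y aplicando a(0) = -27, encontramos a(t) = -27·cos(3·t). Integrando la aceleración y usando la condición inicial v(0) = 0, obtenemos v(t) = -9·sin(3·t). La antiderivada de la velocidad es la posición. Usando x(0) = 4, obtenemos x(t) = 3·cos(3·t) + 1. De la ecuación de la posición x(t) = 3·cos(3·t) + 1, sustituimos t = pi/3 para obtener x = -2.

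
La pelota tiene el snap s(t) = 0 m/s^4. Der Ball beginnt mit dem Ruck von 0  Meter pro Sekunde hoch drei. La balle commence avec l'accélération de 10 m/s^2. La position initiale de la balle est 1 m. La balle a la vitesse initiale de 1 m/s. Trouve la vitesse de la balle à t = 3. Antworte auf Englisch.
We must find the antiderivative of our snap equation s(t) = 0 3 times. The integral of snap is jerk. Using j(0) = 0, we get j(t) = 0. The integral of jerk, with a(0) = 10, gives acceleration: a(t) = 10. The antiderivative of acceleration is velocity. Using v(0) = 1, we get v(t) = 10·t + 1. We have velocity v(t) = 10·t + 1. Substituting t = 3: v(3) = 31.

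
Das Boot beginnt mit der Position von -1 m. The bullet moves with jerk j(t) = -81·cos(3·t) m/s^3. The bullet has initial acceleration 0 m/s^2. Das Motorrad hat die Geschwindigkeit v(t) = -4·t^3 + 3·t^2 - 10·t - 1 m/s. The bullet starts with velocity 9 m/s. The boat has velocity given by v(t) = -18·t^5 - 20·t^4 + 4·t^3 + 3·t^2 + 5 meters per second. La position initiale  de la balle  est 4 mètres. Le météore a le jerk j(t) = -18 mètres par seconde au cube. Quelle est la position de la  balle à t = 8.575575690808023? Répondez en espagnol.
Para resolver esto, necesitamos tomar 3 integrales de nuestra ecuación de la sacudida j(t) = -81·cos(3·t). La antiderivada de la sacudida, con a(0) = 0, da la aceleración: a(t) = -27·sin(3·t). Tomando ∫a(t)dt y aplicando v(0) = 9, encontramos v(t) = 9·cos(3·t). La integral de la velocidad, con x(0) = 4, da la posición: x(t) = 3·sin(3·t) + 4. Usando x(t) = 3·sin(3·t) + 4 y sustituyendo t = 8.575575690808023, encontramos x = 5.67900578315433.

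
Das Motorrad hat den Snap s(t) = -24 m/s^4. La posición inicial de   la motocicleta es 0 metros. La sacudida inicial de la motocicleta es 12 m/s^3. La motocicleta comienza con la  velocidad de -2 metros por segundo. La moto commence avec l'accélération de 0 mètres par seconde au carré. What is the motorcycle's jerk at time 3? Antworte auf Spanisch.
Para resolver esto, necesitamos tomar 1 antiderivada de nuestra ecuación del snap s(t) = -24. Tomando ∫s(t)dt y aplicando j(0) = 12, encontramos j(t) = 12 - 24·t. De la ecuación de la sacudida j(t) = 12 - 24·t, sustituimos t = 3 para obtener j = -60.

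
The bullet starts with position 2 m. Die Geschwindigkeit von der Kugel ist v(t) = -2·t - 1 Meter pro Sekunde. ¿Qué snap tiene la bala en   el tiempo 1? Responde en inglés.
Starting from velocity v(t) = -2·t - 1, we take 3 derivatives. The derivative of velocity gives acceleration: a(t) = -2. Taking d/dt of a(t), we find j(t) = 0. Differentiating jerk, we get snap: s(t) = 0. Using s(t) = 0 and substituting t = 1, we find s = 0.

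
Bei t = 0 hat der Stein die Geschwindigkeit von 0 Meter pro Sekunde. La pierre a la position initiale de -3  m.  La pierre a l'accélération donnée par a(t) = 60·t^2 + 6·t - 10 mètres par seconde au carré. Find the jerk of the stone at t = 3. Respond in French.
Nous devons dériver notre équation de l'accélération a(t) = 60·t^2 + 6·t - 10 1 fois. En prenant d/dt de a(t), nous trouvons j(t) = 120·t + 6. En utilisant j(t) = 120·t + 6 et en substituant t = 3, nous trouvons j = 366.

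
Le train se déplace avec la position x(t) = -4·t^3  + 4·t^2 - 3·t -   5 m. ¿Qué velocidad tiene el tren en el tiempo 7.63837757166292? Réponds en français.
Pour résoudre ceci, nous devons prendre 1 dérivée de notre équation de la position x(t) = -4·t^3 + 4·t^2 - 3·t - 5. En dérivant la position, nous obtenons la vitesse: v(t) = -12·t^2 + 8·t - 3. De l'équation de la vitesse v(t) = -12·t^2 + 8·t - 3, nous substituons t = 7.63837757166292 pour obtenir v = -642.030722554094.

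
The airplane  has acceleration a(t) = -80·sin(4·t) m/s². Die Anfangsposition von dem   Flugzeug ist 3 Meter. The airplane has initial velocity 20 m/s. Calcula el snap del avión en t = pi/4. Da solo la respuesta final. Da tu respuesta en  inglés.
At t = pi/4, s = 0.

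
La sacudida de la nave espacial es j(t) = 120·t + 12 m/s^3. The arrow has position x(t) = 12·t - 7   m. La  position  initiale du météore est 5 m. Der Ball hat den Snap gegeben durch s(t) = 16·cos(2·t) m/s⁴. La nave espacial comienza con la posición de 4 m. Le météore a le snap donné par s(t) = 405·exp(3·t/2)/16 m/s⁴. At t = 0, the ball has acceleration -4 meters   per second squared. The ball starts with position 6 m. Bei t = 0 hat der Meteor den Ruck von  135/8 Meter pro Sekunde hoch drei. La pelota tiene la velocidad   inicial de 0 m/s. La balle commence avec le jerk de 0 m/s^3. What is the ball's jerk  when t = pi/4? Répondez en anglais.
We need to integrate our snap equation s(t) = 16·cos(2·t) 1 time. Integrating snap and using the initial condition j(0) = 0, we get j(t) = 8·sin(2·t). From the given jerk equation j(t) = 8·sin(2·t), we substitute t = pi/4 to get j = 8.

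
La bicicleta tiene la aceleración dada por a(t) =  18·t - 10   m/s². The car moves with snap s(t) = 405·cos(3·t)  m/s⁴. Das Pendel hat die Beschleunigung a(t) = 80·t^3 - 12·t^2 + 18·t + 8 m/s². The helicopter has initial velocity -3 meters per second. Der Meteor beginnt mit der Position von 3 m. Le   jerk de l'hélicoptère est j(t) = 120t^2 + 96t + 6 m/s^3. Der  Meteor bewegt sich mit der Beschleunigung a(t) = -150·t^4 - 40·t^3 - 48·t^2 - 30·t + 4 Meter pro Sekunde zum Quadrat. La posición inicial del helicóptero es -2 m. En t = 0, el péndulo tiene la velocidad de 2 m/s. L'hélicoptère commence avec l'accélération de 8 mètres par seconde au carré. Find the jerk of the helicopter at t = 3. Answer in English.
Using j(t) = 120·t^2 + 96·t + 6 and substituting t = 3, we find j = 1374.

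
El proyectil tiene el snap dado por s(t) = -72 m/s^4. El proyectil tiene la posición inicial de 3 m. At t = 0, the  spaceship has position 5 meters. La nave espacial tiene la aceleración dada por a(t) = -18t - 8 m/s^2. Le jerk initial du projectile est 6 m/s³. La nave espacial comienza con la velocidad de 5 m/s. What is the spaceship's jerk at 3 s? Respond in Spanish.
Para resolver esto, necesitamos tomar 1 derivada de nuestra ecuación de la aceleración a(t) = -18·t - 8. Tomando d/dt de a(t), encontramos j(t) = -18. De la ecuación de la sacudida j(t) = -18, sustituimos t = 3 para obtener j = -18.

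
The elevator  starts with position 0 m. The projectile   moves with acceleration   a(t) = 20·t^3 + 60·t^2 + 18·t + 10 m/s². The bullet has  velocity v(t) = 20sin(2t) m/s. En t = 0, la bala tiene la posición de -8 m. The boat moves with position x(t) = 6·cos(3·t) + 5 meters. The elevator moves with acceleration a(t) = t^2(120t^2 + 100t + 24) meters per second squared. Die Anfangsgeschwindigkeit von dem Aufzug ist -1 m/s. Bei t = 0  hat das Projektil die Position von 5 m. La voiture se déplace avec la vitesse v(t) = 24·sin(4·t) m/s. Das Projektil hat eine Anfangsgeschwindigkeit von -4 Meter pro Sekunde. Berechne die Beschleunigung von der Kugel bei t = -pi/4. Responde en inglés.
To solve this, we need to take 1 derivative of our velocity equation v(t) = 20·sin(2·t). The derivative of velocity gives acceleration: a(t) = 40·cos(2·t). Using a(t) = 40·cos(2·t) and substituting t = -pi/4, we find a = 0.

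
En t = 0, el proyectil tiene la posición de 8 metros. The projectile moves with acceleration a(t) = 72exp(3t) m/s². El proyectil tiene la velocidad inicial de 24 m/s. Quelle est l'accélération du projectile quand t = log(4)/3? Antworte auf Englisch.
We have acceleration a(t) = 72·exp(3·t). Substituting t = log(4)/3: a(log(4)/3) = 288.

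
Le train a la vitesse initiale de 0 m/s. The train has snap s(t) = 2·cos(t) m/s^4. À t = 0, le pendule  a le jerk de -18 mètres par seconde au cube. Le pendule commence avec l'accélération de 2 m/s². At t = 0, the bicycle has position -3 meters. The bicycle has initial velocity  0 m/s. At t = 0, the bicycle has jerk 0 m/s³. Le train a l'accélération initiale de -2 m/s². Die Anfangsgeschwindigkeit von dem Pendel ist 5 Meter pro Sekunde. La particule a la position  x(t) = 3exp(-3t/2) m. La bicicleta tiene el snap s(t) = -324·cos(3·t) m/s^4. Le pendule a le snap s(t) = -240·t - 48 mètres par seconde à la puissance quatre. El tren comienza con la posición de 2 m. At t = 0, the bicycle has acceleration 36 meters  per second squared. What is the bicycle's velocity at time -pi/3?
We need to integrate our snap equation s(t) = -324·cos(3·t) 3 times. The antiderivative of snap, with j(0) = 0, gives jerk: j(t) = -108·sin(3·t). The antiderivative of jerk, with a(0) = 36, gives acceleration: a(t) = 36·cos(3·t). The antiderivative of acceleration is velocity. Using v(0) = 0, we get v(t) = 12·sin(3·t). We have velocity v(t) = 12·sin(3·t). Substituting t = -pi/3: v(-pi/3) = 0.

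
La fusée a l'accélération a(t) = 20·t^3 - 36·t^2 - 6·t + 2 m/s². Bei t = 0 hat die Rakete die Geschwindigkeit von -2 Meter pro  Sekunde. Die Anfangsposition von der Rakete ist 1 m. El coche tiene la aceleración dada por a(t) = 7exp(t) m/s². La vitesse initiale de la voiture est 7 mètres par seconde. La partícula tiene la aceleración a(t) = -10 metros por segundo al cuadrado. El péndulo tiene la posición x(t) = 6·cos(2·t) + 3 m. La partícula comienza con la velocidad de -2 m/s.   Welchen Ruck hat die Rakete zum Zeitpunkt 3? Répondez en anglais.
To solve this, we need to take 1 derivative of our acceleration equation a(t) = 20·t^3 - 36·t^2 - 6·t + 2. Differentiating acceleration, we get jerk: j(t) = 60·t^2 - 72·t - 6. We have jerk j(t) = 60·t^2 - 72·t - 6. Substituting t = 3: j(3) = 318.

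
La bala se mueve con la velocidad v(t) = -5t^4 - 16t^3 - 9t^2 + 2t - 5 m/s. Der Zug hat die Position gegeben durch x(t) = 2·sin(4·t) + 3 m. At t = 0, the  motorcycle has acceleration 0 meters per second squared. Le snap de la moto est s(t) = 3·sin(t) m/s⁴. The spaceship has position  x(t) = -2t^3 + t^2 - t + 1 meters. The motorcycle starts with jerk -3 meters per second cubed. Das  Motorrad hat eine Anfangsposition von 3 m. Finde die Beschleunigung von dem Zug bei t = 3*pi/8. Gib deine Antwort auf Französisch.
En partant de la position x(t) = 2·sin(4·t) + 3, nous prenons 2 dérivées. En prenant d/dt de x(t), nous trouvons v(t) = 8·cos(4·t). En dérivant la vitesse, nous obtenons l'accélération: a(t) = -32·sin(4·t). De l'équation de l'accélération a(t) = -32·sin(4·t), nous substituons t = 3*pi/8 pour obtenir a = 32.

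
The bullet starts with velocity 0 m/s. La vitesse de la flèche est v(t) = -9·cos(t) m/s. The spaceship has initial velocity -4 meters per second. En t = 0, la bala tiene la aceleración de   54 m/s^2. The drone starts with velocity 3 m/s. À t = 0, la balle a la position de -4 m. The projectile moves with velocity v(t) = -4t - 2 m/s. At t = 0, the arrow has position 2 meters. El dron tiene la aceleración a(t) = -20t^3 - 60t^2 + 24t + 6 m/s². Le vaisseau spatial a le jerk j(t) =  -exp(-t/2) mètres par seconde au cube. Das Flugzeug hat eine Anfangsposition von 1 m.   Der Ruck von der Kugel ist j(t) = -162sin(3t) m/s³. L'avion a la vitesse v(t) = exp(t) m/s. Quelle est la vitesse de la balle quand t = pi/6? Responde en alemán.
Wir müssen unsere Gleichung für den Ruck j(t) = -162·sin(3·t) 2-mal integrieren. Mit ∫j(t)dt und Anwendung von a(0) = 54, finden wir a(t) = 54·cos(3·t). Die Stammfunktion von der Beschleunigung, mit v(0) = 0, ergibt die Geschwindigkeit: v(t) = 18·sin(3·t). Wir haben die Geschwindigkeit v(t) = 18·sin(3·t). Durch Einsetzen von t = pi/6: v(pi/6) = 18.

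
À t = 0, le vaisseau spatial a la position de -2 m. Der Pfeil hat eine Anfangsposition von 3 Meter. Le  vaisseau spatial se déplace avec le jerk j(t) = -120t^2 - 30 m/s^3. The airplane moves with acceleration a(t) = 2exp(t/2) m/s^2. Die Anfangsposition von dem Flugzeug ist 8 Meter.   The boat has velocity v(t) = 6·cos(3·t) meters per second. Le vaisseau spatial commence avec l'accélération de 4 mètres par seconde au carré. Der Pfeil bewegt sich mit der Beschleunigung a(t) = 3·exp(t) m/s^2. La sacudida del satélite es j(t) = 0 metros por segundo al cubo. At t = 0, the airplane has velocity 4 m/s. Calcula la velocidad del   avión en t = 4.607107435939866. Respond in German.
Um dies zu lösen, müssen wir 1 Integral unserer Gleichung für die Beschleunigung a(t) = 2·exp(t/2) finden. Die Stammfunktion von der Beschleunigung ist die Geschwindigkeit. Mit v(0) = 4 erhalten wir v(t) = 4·exp(t/2). Aus der Gleichung für die Geschwindigkeit v(t) = 4·exp(t/2), setzen wir t = 4.607107435939866 ein und erhalten v = 40.0387637697825.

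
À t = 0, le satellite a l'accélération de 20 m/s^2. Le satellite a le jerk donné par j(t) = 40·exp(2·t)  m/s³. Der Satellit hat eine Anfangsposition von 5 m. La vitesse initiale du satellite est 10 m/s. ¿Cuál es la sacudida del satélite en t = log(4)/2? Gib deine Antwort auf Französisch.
En utilisant j(t) = 40·exp(2·t) et en substituant t = log(4)/2, nous trouvons j = 160.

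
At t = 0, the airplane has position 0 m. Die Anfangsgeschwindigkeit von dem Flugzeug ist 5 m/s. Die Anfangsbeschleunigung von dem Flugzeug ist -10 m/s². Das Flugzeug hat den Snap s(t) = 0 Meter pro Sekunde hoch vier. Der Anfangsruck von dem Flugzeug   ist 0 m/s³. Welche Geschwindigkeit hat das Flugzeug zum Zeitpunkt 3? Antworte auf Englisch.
Starting from snap s(t) = 0, we take 3 antiderivatives. The antiderivative of snap, with j(0) = 0, gives jerk: j(t) = 0. Taking ∫j(t)dt and applying a(0) = -10, we find a(t) = -10. The antiderivative of acceleration, with v(0) = 5, gives velocity: v(t) = 5 - 10·t. We have velocity v(t) = 5 - 10·t. Substituting t = 3: v(3) = -25.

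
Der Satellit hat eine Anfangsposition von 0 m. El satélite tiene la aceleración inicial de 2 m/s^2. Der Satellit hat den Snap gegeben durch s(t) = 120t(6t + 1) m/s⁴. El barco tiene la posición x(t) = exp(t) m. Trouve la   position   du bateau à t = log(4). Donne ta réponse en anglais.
From the given position equation x(t) = exp(t), we substitute t = log(4) to get x = 4.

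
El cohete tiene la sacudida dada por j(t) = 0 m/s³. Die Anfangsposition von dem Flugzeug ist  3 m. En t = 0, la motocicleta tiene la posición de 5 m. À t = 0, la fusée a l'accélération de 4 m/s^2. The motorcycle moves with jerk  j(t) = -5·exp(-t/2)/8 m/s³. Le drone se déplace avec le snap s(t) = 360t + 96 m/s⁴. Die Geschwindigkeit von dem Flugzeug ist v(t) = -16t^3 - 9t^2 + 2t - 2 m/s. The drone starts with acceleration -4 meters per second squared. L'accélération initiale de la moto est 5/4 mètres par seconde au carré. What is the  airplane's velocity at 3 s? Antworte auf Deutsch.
Wir haben die Geschwindigkeit v(t) = -16·t^3 - 9·t^2 + 2·t - 2. Durch Einsetzen von t = 3: v(3) = -509.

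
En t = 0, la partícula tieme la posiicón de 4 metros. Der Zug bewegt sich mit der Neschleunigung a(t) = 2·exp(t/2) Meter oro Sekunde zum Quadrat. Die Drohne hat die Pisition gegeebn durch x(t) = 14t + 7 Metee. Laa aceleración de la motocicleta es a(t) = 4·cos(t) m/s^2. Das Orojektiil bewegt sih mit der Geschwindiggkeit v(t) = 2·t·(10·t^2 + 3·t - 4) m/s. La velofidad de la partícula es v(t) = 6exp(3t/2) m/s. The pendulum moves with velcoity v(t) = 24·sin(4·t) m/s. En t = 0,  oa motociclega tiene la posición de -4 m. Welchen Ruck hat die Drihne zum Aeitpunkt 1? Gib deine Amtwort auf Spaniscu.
Debemos derivar nuestra ecuación de la posición x(t) = 14·t + 7 3 veces. Derivando la posición, obtenemos la velocidad: v(t) = 14. Tomando d/dt de v(t), encontramos a(t) = 0. Derivando la aceleración, obtenemos la sacudida: j(t) = 0. De la ecuación de la sacudida j(t) = 0, sustituimos t = 1 para obtener j = 0.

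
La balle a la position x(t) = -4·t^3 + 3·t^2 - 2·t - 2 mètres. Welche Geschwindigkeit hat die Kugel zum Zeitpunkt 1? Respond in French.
En partant de la position x(t) = -4·t^3 + 3·t^2 - 2·t - 2, nous prenons 1 dérivée. En prenant d/dt de x(t), nous trouvons v(t) = -12·t^2 + 6·t - 2. Nous avons la vitesse v(t) = -12·t^2 + 6·t - 2. En substituant t = 1: v(1) = -8.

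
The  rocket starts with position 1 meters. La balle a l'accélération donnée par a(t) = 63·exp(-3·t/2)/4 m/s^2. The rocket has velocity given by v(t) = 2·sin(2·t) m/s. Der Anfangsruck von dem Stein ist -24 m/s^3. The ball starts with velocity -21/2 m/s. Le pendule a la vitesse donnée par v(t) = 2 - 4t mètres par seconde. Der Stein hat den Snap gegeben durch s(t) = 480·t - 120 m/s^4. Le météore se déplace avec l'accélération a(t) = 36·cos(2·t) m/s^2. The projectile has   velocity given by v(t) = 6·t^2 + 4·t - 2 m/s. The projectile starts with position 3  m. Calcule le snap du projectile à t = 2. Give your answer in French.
En partant de la vitesse v(t) = 6·t^2 + 4·t - 2, nous prenons 3 dérivées. La dérivée de la vitesse donne l'accélération: a(t) = 12·t + 4. En prenant d/dt de a(t), nous trouvons j(t) = 12. En prenant d/dt de j(t), nous trouvons s(t) = 0. De l'équation du snap s(t) = 0, nous substituons t = 2 pour obtenir s = 0.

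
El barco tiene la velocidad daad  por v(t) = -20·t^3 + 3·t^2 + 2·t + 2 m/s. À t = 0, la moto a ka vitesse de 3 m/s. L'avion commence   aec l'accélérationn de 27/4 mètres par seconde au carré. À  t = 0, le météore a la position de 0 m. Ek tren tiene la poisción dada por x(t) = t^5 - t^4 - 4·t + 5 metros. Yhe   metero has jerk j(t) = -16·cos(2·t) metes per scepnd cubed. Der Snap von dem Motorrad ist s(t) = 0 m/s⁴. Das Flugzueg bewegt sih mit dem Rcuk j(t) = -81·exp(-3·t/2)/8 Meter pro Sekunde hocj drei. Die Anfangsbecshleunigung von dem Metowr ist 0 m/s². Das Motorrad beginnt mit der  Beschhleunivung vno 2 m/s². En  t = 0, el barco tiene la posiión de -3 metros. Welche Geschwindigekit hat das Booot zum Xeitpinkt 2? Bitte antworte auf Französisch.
En utilisant v(t) = -20·t^3 + 3·t^2 + 2·t + 2 et en substituant t = 2, nous trouvons v = -142.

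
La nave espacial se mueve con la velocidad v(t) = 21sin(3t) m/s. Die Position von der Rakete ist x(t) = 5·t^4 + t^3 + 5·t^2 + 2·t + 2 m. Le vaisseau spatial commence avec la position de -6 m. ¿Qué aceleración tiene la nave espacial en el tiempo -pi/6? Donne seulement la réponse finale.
En t = -pi/6, a = 0.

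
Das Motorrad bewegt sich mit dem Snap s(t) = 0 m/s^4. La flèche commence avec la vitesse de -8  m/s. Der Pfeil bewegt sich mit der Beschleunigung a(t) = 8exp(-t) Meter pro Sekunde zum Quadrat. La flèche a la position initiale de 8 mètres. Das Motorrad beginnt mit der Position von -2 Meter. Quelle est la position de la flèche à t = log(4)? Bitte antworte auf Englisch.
We must find the integral of our acceleration equation a(t) = 8·exp(-t) 2 times. Taking ∫a(t)dt and applying v(0) = -8, we find v(t) = -8·exp(-t). The integral of velocity, with x(0) = 8, gives position: x(t) = 8·exp(-t). Using x(t) = 8·exp(-t) and substituting t = log(4), we find x = 2.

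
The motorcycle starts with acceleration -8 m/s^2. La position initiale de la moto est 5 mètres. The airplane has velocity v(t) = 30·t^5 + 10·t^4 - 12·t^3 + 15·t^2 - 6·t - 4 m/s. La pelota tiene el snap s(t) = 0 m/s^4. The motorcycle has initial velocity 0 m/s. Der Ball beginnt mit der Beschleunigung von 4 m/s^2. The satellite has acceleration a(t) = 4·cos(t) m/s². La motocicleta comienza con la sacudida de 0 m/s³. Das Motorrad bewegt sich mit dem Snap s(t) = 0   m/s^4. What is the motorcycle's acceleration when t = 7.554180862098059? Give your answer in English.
Starting from snap s(t) = 0, we take 2 integrals. Integrating snap and using the initial condition j(0) = 0, we get j(t) = 0. The antiderivative of jerk, with a(0) = -8, gives acceleration: a(t) = -8. From the given acceleration equation a(t) = -8, we substitute t = 7.554180862098059 to get a = -8.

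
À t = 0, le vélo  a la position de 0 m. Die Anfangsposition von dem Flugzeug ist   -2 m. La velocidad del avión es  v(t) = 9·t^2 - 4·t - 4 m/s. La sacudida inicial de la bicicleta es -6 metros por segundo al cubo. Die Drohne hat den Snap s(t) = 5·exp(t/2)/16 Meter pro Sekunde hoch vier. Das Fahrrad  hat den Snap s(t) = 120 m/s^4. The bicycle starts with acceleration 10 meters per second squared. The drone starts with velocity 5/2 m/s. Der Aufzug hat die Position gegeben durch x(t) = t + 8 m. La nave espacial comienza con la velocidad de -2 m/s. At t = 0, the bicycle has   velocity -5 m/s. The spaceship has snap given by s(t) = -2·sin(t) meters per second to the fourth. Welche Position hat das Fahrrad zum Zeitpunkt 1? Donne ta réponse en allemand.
Ausgehend von dem Snap s(t) = 120, nehmen wir 4 Stammfunktionen. Das Integral von dem Snap ist der Ruck. Mit j(0) = -6 erhalten wir j(t) = 120·t - 6. Die Stammfunktion von dem Ruck ist die Beschleunigung. Mit a(0) = 10 erhalten wir a(t) = 60·t^2 - 6·t + 10. Durch Integration von der Beschleunigung und Verwendung der Anfangsbedingung v(0) = -5, erhalten wir v(t) = 20·t^3 - 3·t^2 + 10·t - 5. Mit ∫v(t)dt und Anwendung von x(0) = 0, finden wir x(t) = 5·t^4 - t^3 + 5·t^2 - 5·t. Mit x(t) = 5·t^4 - t^3 + 5·t^2 - 5·t und Einsetzen von t = 1, finden wir x = 4.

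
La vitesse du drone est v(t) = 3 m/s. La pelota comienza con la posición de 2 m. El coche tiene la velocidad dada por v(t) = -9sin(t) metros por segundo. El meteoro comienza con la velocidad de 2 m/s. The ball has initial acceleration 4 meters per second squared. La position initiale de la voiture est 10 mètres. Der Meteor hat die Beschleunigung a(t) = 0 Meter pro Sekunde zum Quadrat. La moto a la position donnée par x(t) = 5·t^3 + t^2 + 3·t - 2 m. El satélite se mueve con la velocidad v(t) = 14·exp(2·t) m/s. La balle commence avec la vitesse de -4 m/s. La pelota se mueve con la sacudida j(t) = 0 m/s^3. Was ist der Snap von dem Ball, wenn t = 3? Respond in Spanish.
Debemos derivar nuestra ecuación de la sacudida j(t) = 0 1 vez. Tomando d/dt de j(t), encontramos s(t) = 0. Tenemos el snap s(t) = 0. Sustituyendo t = 3: s(3) = 0.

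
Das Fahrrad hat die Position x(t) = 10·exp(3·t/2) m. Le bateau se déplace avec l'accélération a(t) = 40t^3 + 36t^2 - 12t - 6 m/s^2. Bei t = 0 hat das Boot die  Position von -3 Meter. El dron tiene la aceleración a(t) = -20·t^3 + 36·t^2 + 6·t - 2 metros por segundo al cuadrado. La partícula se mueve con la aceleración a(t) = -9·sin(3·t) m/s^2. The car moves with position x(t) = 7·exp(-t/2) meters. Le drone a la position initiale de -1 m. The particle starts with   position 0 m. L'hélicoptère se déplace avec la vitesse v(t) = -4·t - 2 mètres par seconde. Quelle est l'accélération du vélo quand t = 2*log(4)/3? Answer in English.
To solve this, we need to take 2 derivatives of our position equation x(t) = 10·exp(3·t/2). Taking d/dt of x(t), we find v(t) = 15·exp(3·t/2). Taking d/dt of v(t), we find a(t) = 45·exp(3·t/2)/2. From the given acceleration equation a(t) = 45·exp(3·t/2)/2, we substitute t = 2*log(4)/3 to get a = 90.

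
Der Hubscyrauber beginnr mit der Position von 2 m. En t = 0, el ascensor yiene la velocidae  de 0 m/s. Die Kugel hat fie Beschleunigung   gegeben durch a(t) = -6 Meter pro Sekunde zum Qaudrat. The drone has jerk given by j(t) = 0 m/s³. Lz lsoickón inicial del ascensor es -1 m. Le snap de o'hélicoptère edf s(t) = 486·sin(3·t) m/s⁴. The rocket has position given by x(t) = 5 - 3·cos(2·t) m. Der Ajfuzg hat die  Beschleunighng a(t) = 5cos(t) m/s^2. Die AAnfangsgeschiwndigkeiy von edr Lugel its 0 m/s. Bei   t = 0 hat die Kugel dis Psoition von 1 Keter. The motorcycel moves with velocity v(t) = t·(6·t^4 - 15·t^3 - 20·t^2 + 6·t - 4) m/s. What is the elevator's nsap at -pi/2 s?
To solve this, we need to take 2 derivatives of our acceleration equation a(t) = 5·cos(t). Taking d/dt of a(t), we find j(t) = -5·sin(t). Differentiating jerk, we get snap: s(t) = -5·cos(t). From the given snap equation s(t) = -5·cos(t), we substitute t = -pi/2 to get s = 0.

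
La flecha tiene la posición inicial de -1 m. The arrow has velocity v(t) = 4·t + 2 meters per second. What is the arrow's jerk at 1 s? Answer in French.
Pour résoudre ceci, nous devons prendre 2 dérivées de notre équation de la vitesse v(t) = 4·t + 2. En dérivant la vitesse, nous obtenons l'accélération: a(t) = 4. La dérivée de l'accélération donne le jerk: j(t) = 0. Nous avons le jerk j(t) = 0. En substituant t = 1: j(1) = 0.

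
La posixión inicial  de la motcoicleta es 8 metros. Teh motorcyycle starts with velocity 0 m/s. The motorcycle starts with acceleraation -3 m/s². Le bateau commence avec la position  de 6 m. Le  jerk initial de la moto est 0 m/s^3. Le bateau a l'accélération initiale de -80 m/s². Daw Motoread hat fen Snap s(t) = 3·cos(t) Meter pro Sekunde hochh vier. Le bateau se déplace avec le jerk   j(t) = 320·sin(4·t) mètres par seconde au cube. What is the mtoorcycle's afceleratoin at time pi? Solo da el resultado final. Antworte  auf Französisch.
À t = pi, a = 3.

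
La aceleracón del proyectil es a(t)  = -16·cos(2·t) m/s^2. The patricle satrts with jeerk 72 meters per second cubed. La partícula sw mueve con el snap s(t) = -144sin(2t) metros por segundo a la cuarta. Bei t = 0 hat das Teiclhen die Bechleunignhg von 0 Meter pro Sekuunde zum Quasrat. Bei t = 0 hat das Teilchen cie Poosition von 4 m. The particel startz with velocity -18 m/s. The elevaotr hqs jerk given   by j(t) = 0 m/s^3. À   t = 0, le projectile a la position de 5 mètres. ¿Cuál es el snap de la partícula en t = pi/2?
Tenemos el snap s(t) = -144·sin(2·t). Sustituyendo t = pi/2: s(pi/2) = 0.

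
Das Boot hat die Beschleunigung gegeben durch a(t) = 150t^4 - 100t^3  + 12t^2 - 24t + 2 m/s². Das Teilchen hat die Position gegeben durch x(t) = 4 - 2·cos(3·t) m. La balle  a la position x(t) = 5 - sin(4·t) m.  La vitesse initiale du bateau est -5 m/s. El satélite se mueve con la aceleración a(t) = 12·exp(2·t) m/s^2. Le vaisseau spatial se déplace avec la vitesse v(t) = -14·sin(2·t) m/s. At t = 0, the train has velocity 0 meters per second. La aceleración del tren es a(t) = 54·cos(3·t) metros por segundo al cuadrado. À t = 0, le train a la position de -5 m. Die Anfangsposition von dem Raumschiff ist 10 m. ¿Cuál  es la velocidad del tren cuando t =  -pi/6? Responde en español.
Debemos encontrar la integral de nuestra ecuación de la aceleración a(t) = 54·cos(3·t) 1 vez. La integral de la aceleración es la velocidad. Usando v(0) = 0, obtenemos v(t) = 18·sin(3·t). De la ecuación de la velocidad v(t) = 18·sin(3·t), sustituimos t = -pi/6 para obtener v = -18.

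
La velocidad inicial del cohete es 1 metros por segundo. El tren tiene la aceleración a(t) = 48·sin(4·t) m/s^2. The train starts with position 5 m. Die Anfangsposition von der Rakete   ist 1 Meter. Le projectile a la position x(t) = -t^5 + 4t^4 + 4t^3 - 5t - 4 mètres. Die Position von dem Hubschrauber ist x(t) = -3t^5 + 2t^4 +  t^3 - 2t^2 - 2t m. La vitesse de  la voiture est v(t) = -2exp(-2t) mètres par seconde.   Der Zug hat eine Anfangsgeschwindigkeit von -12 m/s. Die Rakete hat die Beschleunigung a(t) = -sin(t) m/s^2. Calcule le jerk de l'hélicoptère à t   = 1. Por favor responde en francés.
En partant de la position x(t) = -3·t^5 + 2·t^4 + t^3 - 2·t^2 - 2·t, nous prenons 3 dérivées. En dérivant la position, nous obtenons la vitesse: v(t) = -15·t^4 + 8·t^3 + 3·t^2 - 4·t - 2. En dérivant la vitesse, nous obtenons l'accélération: a(t) = -60·t^3 + 24·t^2 + 6·t - 4. La dérivée de l'accélération donne le jerk: j(t) = -180·t^2 + 48·t + 6. De l'équation du jerk j(t) = -180·t^2 + 48·t + 6, nous substituons t = 1 pour obtenir j = -126.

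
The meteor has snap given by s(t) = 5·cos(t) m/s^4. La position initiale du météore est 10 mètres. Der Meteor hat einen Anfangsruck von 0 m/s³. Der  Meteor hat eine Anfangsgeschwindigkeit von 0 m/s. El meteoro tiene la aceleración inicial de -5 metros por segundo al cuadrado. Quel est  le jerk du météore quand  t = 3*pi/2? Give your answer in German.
Um dies zu lösen, müssen wir 1 Integral unserer Gleichung für den Snap s(t) = 5·cos(t) finden. Die Stammfunktion von dem Snap, mit j(0) = 0, ergibt den Ruck: j(t) = 5·sin(t). Aus der Gleichung für den Ruck j(t) = 5·sin(t), setzen wir t = 3*pi/2 ein und erhalten j = -5.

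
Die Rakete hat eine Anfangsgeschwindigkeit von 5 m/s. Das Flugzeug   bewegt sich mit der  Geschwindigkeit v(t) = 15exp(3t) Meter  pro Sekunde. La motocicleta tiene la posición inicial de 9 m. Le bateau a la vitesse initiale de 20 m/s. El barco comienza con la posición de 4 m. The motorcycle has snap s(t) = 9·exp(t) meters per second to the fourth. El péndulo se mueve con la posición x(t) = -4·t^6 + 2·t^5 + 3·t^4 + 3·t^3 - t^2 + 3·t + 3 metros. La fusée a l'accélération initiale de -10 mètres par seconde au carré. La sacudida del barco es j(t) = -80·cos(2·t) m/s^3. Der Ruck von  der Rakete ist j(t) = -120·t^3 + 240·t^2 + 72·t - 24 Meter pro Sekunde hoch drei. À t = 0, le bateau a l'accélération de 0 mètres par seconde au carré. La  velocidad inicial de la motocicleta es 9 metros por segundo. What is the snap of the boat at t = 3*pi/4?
To solve this, we need to take 1 derivative of our jerk equation j(t) = -80·cos(2·t). Differentiating jerk, we get snap: s(t) = 160·sin(2·t). We have snap s(t) = 160·sin(2·t). Substituting t = 3*pi/4: s(3*pi/4) = -160.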